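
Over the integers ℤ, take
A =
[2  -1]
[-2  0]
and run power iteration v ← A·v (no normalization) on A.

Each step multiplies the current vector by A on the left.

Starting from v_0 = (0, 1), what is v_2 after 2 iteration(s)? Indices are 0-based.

v_2 = (-2, 2)

v_0 = (0, 1).
v_1 = A·v_0 = (-1, 0).
v_2 = A·v_1 = (-2, 2).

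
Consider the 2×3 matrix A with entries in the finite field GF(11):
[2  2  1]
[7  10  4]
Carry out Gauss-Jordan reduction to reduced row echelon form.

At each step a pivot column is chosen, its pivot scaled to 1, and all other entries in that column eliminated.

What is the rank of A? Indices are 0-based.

rank = 2

step 1: normalize row 0 (÷2) = (1, 1, 6)
  row 1: subtract 7×row0 = (0, 3, 6)
step 2: normalize row 1 (÷3) = (0, 1, 2)
  row 0: subtract 1×row1 = (1, 0, 4)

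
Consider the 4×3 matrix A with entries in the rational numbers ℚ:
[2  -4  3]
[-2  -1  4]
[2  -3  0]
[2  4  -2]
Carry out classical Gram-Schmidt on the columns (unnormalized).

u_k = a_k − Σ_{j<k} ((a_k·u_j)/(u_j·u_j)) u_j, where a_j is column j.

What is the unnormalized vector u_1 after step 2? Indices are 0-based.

u_1 = (-7/2, -3/2, -5/2, 9/2)

Step 1: u_0 = a_0 = (2, -2, 2, 2).
Step 2: u_1 = a_1 − (-1/4)·u_0 = (-7/2, -3/2, -5/2, 9/2).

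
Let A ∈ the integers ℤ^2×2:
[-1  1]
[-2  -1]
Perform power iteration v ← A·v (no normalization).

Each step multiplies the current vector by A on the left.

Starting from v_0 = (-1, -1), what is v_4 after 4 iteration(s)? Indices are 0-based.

v_0 = (-1, -1).
v_1 = A·v_0 = (0, 3).
v_2 = A·v_1 = (3, -3).
v_3 = A·v_2 = (-6, -3).
v_4 = A·v_3 = (3, 15).

v_4 = (3, 15)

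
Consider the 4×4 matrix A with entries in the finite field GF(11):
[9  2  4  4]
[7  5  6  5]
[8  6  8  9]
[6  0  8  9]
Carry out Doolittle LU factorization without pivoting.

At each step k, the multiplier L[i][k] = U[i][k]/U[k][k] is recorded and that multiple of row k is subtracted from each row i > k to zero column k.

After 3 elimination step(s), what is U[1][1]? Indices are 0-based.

Step 1: pivot at (0,0) is 9.
  row1 ← row1 − (2)·row0  ⇒  L[1][0]=2, U row1=(0, 1, 9, 8)
  row2 ← row2 − (7)·row0  ⇒  L[2][0]=7, U row2=(0, 3, 2, 3)
  row3 ← row3 − (8)·row0  ⇒  L[3][0]=8, U row3=(0, 6, 9, 10)
Step 2: pivot at (1,1) is 1.
  row2 ← row2 − (3)·row1  ⇒  L[2][1]=3, U row2=(0, 0, 8, 1)
  row3 ← row3 − (6)·row1  ⇒  L[3][1]=6, U row3=(0, 0, 10, 6)
Step 3: pivot at (2,2) is 8.
  row3 ← row3 − (4)·row2  ⇒  L[3][2]=4, U row3=(0, 0, 0, 2)

U[1][1] = 1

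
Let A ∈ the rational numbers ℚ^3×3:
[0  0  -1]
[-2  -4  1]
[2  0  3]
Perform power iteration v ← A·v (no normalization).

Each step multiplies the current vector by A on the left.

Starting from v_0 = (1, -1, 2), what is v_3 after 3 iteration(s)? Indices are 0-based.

v_3 = (-20, 52, 44)

v_0 = (1, -1, 2).
v_1 = A·v_0 = (-2, 4, 8).
v_2 = A·v_1 = (-8, -4, 20).
v_3 = A·v_2 = (-20, 52, 44).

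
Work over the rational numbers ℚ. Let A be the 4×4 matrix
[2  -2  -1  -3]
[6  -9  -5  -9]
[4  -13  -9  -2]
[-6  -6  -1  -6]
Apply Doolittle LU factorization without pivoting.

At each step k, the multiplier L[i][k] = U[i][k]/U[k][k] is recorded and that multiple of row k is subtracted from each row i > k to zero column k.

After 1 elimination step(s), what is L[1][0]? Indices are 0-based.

k=0: U[0][0]=2
  eliminate (1,0): mult=3, new row 1: (0, -3, -2, 0); set L[1][0]=3
  eliminate (2,0): mult=2, new row 2: (0, -9, -7, 4); set L[2][0]=2
  eliminate (3,0): mult=-3, new row 3: (0, -12, -4, -15); set L[3][0]=-3

L[1][0] = 3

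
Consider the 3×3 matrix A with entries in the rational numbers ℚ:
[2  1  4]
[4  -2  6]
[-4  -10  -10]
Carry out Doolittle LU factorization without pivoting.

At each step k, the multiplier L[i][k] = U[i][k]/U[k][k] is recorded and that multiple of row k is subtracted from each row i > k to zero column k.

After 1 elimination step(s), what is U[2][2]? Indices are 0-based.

Step 1: pivot at (0,0) is 2.
  row1 ← row1 − (2)·row0  ⇒  L[1][0]=2, U row1=(0, -4, -2)
  row2 ← row2 − (-2)·row0  ⇒  L[2][0]=-2, U row2=(0, -8, -2)

U[2][2] = -2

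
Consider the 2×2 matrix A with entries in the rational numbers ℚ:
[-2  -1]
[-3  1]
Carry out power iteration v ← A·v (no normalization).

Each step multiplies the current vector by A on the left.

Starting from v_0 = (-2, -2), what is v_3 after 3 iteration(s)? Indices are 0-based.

v_0 = (-2, -2).
v_1 = A·v_0 = (6, 4).
v_2 = A·v_1 = (-16, -14).
v_3 = A·v_2 = (46, 34).

v_3 = (46, 34)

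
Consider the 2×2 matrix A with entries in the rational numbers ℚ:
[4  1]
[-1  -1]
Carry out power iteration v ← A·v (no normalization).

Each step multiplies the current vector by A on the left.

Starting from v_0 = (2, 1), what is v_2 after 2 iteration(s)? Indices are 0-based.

v_2 = (33, -6)

v_0 = (2, 1).
v_1 = A·v_0 = (9, -3).
v_2 = A·v_1 = (33, -6).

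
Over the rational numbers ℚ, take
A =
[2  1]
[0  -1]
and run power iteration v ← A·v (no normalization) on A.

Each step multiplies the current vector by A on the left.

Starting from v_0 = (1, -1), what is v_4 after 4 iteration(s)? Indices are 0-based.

v_0 = (1, -1).
v_1 = A·v_0 = (1, 1).
v_2 = A·v_1 = (3, -1).
v_3 = A·v_2 = (5, 1).
v_4 = A·v_3 = (11, -1).

v_4 = (11, -1)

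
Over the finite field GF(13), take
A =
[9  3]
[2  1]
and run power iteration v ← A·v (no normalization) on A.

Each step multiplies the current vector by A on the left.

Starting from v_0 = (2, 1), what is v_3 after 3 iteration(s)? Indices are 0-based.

v_0 = (2, 1).
v_1 = A·v_0 = (8, 5).
v_2 = A·v_1 = (9, 8).
v_3 = A·v_2 = (1, 0).

v_3 = (1, 0)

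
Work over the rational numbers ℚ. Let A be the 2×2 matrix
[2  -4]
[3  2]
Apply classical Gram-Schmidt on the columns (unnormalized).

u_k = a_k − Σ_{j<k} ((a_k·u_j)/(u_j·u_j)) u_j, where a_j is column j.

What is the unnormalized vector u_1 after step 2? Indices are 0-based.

u_1 = (-48/13, 32/13)

Step 1: u_0 = a_0 = (2, 3).
Step 2: u_1 = a_1 − (-2/13)·u_0 = (-48/13, 32/13).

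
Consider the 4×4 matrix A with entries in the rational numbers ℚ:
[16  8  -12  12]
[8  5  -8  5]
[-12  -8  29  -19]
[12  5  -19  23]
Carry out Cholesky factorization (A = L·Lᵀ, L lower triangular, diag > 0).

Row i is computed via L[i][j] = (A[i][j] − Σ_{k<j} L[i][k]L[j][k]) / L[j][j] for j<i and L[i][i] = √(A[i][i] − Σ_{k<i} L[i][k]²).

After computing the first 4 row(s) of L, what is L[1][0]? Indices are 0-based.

L[1][0] = 2

Step 1: L[0][0] = √(16) = 4.
  L[1][0] = (8) / L[0][0] = 2.
Step 2: L[1][1] = √(1) = 1.
  L[2][0] = (-12) / L[0][0] = -3.
  L[2][1] = (-2) / L[1][1] = -2.
Step 3: L[2][2] = √(16) = 4.
  L[3][0] = (12) / L[0][0] = 3.
  L[3][1] = (-1) / L[1][1] = -1.
  L[3][2] = (-12) / L[2][2] = -3.
Step 4: L[3][3] = √(4) = 2.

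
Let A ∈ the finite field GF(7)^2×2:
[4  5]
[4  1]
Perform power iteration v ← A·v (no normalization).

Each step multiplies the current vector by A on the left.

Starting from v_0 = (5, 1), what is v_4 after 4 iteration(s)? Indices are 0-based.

v_4 = (3, 5)

v_0 = (5, 1).
v_1 = A·v_0 = (4, 0).
v_2 = A·v_1 = (2, 2).
v_3 = A·v_2 = (4, 3).
v_4 = A·v_3 = (3, 5).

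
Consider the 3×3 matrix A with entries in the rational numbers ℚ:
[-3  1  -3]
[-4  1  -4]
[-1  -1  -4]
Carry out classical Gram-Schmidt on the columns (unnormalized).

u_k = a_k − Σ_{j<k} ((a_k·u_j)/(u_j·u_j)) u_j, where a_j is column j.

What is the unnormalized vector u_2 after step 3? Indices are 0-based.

u_2 = (-5/14, 2/7, -1/14)

Step 1: u_0 = a_0 = (-3, -4, -1).
Step 2: u_1 = a_1 − (-3/13)·u_0 = (4/13, 1/13, -16/13).
Step 3: u_2 = a_2 − (29/26)·u_0 − (16/7)·u_1 = (-5/14, 2/7, -1/14).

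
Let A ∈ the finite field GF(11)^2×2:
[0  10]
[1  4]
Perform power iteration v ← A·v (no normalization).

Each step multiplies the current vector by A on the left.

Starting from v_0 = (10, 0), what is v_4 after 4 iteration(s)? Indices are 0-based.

v_0 = (10, 0).
v_1 = A·v_0 = (0, 10).
v_2 = A·v_1 = (1, 7).
v_3 = A·v_2 = (4, 7).
v_4 = A·v_3 = (4, 10).

v_4 = (4, 10)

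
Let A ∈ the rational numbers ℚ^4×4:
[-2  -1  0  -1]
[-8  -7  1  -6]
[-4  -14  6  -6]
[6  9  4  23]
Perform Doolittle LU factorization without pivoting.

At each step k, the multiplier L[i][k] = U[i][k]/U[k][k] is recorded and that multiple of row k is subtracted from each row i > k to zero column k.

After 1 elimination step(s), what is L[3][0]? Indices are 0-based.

k=0: U[0][0]=-2
  eliminate (1,0): mult=4, new row 1: (0, -3, 1, -2); set L[1][0]=4
  eliminate (2,0): mult=2, new row 2: (0, -12, 6, -4); set L[2][0]=2
  eliminate (3,0): mult=-3, new row 3: (0, 6, 4, 20); set L[3][0]=-3

L[3][0] = -3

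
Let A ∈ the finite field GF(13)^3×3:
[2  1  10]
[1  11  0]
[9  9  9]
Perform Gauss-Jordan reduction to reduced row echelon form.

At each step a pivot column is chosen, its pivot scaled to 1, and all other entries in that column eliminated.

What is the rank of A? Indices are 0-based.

rank = 3

pivot(0,0)=2: scale R0 → (1, 7, 5)
  clear (1,0): R1 −= (1)R0 → (0, 4, 8)
  clear (2,0): R2 −= (9)R0 → (0, 11, 3)
pivot(1,1)=4: scale R1 → (0, 1, 2)
  clear (0,1): R0 −= (7)R1 → (1, 0, 4)
  clear (2,1): R2 −= (11)R1 → (0, 0, 7)
pivot(2,2)=7: scale R2 → (0, 0, 1)
  clear (0,2): R0 −= (4)R2 → (1, 0, 0)
  clear (1,2): R1 −= (2)R2 → (0, 1, 0)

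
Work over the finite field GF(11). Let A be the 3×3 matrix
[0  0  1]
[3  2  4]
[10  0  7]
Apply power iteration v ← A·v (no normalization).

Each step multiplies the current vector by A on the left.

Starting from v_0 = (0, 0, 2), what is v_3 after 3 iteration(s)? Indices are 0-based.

v_0 = (0, 0, 2).
v_1 = A·v_0 = (2, 8, 3).
v_2 = A·v_1 = (3, 1, 8).
v_3 = A·v_2 = (8, 10, 9).

v_3 = (8, 10, 9)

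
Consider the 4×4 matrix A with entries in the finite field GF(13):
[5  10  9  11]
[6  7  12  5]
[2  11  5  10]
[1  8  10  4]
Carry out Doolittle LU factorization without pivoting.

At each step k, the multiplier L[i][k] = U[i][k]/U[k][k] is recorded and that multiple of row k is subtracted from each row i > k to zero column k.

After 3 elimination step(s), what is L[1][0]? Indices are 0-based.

Step 1: pivot at (0,0) is 5.
  row1 ← row1 − (9)·row0  ⇒  L[1][0]=9, U row1=(0, 8, 9, 10)
  row2 ← row2 − (3)·row0  ⇒  L[2][0]=3, U row2=(0, 7, 4, 3)
  row3 ← row3 − (8)·row0  ⇒  L[3][0]=8, U row3=(0, 6, 3, 7)
Step 2: pivot at (1,1) is 8.
  row2 ← row2 − (9)·row1  ⇒  L[2][1]=9, U row2=(0, 0, 1, 4)
  row3 ← row3 − (4)·row1  ⇒  L[3][1]=4, U row3=(0, 0, 6, 6)
Step 3: pivot at (2,2) is 1.
  row3 ← row3 − (6)·row2  ⇒  L[3][2]=6, U row3=(0, 0, 0, 8)

L[1][0] = 9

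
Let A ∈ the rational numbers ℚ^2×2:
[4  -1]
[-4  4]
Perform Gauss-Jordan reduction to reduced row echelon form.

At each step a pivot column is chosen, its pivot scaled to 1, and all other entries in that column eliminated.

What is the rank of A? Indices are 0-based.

rank = 2

pivot(0,0)=4: scale R0 → (1, -1/4)
  clear (1,0): R1 −= (-4)R0 → (0, 3)
pivot(1,1)=3: scale R1 → (0, 1)
  clear (0,1): R0 −= (-1/4)R1 → (1, 0)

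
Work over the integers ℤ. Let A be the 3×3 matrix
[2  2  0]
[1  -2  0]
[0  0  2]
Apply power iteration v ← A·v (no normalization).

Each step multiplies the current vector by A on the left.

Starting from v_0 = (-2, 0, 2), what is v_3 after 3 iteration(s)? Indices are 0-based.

v_0 = (-2, 0, 2).
v_1 = A·v_0 = (-4, -2, 4).
v_2 = A·v_1 = (-12, 0, 8).
v_3 = A·v_2 = (-24, -12, 16).

v_3 = (-24, -12, 16)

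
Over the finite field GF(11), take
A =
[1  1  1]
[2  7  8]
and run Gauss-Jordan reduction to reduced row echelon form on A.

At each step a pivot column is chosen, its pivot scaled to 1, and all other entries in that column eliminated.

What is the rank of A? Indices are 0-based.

rank = 2

pivot(0,0)=1: scale R0 → (1, 1, 1)
  clear (1,0): R1 −= (2)R0 → (0, 5, 6)
pivot(1,1)=5: scale R1 → (0, 1, 10)
  clear (0,1): R0 −= (1)R1 → (1, 0, 2)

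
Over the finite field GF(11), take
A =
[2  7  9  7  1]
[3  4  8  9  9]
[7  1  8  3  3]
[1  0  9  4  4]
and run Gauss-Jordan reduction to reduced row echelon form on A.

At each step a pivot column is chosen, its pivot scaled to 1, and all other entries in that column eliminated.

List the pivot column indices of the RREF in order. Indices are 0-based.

pivot columns: 0, 1, 2, 3

step 1: normalize row 0 (÷2) = (1, 9, 10, 9, 6)
  row 1: subtract 3×row0 = (0, 10, 0, 4, 2)
  row 2: subtract 7×row0 = (0, 4, 4, 6, 5)
  row 3: subtract 1×row0 = (0, 2, 10, 6, 9)
step 2: normalize row 1 (÷10) = (0, 1, 0, 7, 9)
  row 0: subtract 9×row1 = (1, 0, 10, 1, 2)
  row 2: subtract 4×row1 = (0, 0, 4, 0, 2)
  row 3: subtract 2×row1 = (0, 0, 10, 3, 2)
step 3: normalize row 2 (÷4) = (0, 0, 1, 0, 6)
  row 0: subtract 10×row2 = (1, 0, 0, 1, 8)
  row 3: subtract 10×row2 = (0, 0, 0, 3, 8)
step 4: normalize row 3 (÷3) = (0, 0, 0, 1, 10)
  row 0: subtract 1×row3 = (1, 0, 0, 0, 9)
  row 1: subtract 7×row3 = (0, 1, 0, 0, 5)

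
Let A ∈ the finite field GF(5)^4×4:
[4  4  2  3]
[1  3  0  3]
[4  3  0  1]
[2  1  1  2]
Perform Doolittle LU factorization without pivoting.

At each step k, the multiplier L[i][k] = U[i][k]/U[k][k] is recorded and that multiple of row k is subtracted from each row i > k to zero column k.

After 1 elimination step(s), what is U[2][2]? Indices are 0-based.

Step 1: pivot at (0,0) is 4.
  row1 ← row1 − (4)·row0  ⇒  L[1][0]=4, U row1=(0, 2, 2, 1)
  row2 ← row2 − (1)·row0  ⇒  L[2][0]=1, U row2=(0, 4, 3, 3)
  row3 ← row3 − (3)·row0  ⇒  L[3][0]=3, U row3=(0, 4, 0, 3)

U[2][2] = 3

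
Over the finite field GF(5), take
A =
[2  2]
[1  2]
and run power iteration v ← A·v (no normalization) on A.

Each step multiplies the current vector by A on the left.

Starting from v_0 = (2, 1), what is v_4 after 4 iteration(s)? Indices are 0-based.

v_4 = (2, 4)

v_0 = (2, 1).
v_1 = A·v_0 = (1, 4).
v_2 = A·v_1 = (0, 4).
v_3 = A·v_2 = (3, 3).
v_4 = A·v_3 = (2, 4).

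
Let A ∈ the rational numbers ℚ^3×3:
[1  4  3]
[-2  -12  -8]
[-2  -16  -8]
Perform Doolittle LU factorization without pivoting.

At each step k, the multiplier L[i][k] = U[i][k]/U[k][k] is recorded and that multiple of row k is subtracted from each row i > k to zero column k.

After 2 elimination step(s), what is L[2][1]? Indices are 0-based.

k=0: U[0][0]=1
  eliminate (1,0): mult=-2, new row 1: (0, -4, -2); set L[1][0]=-2
  eliminate (2,0): mult=-2, new row 2: (0, -8, -2); set L[2][0]=-2
k=1: U[1][1]=-4
  eliminate (2,1): mult=2, new row 2: (0, 0, 2); set L[2][1]=2

L[2][1] = 2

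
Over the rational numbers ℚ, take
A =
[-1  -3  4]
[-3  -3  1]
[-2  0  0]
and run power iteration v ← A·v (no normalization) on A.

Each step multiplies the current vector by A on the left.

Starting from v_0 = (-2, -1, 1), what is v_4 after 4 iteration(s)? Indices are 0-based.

v_4 = (-556, -914, -220)

v_0 = (-2, -1, 1).
v_1 = A·v_0 = (9, 10, 4).
v_2 = A·v_1 = (-23, -53, -18).
v_3 = A·v_2 = (110, 210, 46).
v_4 = A·v_3 = (-556, -914, -220).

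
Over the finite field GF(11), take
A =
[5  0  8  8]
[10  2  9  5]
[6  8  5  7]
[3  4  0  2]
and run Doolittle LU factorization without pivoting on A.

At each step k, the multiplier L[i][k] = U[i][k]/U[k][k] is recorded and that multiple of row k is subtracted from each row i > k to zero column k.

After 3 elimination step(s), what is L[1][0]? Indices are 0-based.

L[1][0] = 2

k=0: U[0][0]=5
  eliminate (1,0): mult=2, new row 1: (0, 2, 4, 0); set L[1][0]=2
  eliminate (2,0): mult=10, new row 2: (0, 8, 2, 4); set L[2][0]=10
  eliminate (3,0): mult=5, new row 3: (0, 4, 4, 6); set L[3][0]=5
k=1: U[1][1]=2
  eliminate (2,1): mult=4, new row 2: (0, 0, 8, 4); set L[2][1]=4
  eliminate (3,1): mult=2, new row 3: (0, 0, 7, 6); set L[3][1]=2
k=2: U[2][2]=8
  eliminate (3,2): mult=5, new row 3: (0, 0, 0, 8); set L[3][2]=5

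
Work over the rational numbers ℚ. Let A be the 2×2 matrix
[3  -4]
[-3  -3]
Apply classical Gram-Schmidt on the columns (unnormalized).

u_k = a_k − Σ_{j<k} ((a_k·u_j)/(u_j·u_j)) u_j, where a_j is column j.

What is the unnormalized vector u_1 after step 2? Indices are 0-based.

u_1 = (-7/2, -7/2)

Step 1: u_0 = a_0 = (3, -3).
Step 2: u_1 = a_1 − (-1/6)·u_0 = (-7/2, -7/2).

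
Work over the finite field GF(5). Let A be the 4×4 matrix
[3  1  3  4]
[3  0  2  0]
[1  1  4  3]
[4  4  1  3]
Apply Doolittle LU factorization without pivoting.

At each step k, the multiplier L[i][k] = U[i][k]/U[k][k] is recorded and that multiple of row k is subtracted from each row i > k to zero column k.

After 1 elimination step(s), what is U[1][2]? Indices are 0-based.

k=0: U[0][0]=3
  eliminate (1,0): mult=1, new row 1: (0, 4, 4, 1); set L[1][0]=1
  eliminate (2,0): mult=2, new row 2: (0, 4, 3, 0); set L[2][0]=2
  eliminate (3,0): mult=3, new row 3: (0, 1, 2, 1); set L[3][0]=3

U[1][2] = 4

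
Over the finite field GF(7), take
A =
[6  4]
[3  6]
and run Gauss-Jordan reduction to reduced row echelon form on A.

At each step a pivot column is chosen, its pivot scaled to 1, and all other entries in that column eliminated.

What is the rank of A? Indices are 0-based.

rank = 2

pivot(0,0)=6: scale R0 → (1, 3)
  clear (1,0): R1 −= (3)R0 → (0, 4)
pivot(1,1)=4: scale R1 → (0, 1)
  clear (0,1): R0 −= (3)R1 → (1, 0)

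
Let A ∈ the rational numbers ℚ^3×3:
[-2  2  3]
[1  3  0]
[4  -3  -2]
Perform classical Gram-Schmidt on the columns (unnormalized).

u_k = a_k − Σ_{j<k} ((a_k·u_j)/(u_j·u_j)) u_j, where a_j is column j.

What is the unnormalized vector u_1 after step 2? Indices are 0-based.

u_1 = (16/21, 76/21, -11/21)

Step 1: u_0 = a_0 = (-2, 1, 4).
Step 2: u_1 = a_1 − (-13/21)·u_0 = (16/21, 76/21, -11/21).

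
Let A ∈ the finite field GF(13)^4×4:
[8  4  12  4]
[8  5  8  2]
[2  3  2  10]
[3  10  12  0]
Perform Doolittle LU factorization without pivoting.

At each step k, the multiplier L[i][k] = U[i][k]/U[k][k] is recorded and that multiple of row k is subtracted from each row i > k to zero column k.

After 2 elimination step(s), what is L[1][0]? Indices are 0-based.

[col 0] pivot 8
  R1 -= 1*R0 → (0, 1, 9, 11)  (L[1][0] := 1)
  R2 -= 10*R0 → (0, 2, 12, 9)  (L[2][0] := 10)
  R3 -= 2*R0 → (0, 2, 1, 5)  (L[3][0] := 2)
[col 1] pivot 1
  R2 -= 2*R1 → (0, 0, 7, 0)  (L[2][1] := 2)
  R3 -= 2*R1 → (0, 0, 9, 9)  (L[3][1] := 2)

L[1][0] = 1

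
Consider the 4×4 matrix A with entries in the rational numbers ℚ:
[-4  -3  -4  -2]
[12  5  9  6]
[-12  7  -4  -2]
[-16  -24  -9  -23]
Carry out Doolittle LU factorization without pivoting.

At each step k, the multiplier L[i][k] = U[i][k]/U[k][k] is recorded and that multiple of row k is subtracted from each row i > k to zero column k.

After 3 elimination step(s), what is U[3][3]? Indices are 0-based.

U[3][3] = 1

k=0: U[0][0]=-4
  eliminate (1,0): mult=-3, new row 1: (0, -4, -3, 0); set L[1][0]=-3
  eliminate (2,0): mult=3, new row 2: (0, 16, 8, 4); set L[2][0]=3
  eliminate (3,0): mult=4, new row 3: (0, -12, 7, -15); set L[3][0]=4
k=1: U[1][1]=-4
  eliminate (2,1): mult=-4, new row 2: (0, 0, -4, 4); set L[2][1]=-4
  eliminate (3,1): mult=3, new row 3: (0, 0, 16, -15); set L[3][1]=3
k=2: U[2][2]=-4
  eliminate (3,2): mult=-4, new row 3: (0, 0, 0, 1); set L[3][2]=-4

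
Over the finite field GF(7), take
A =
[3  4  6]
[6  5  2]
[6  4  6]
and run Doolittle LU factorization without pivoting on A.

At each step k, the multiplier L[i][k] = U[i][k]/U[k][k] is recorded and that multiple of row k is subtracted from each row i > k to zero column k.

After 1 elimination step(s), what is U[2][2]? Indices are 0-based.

U[2][2] = 1

k=0: U[0][0]=3
  eliminate (1,0): mult=2, new row 1: (0, 4, 4); set L[1][0]=2
  eliminate (2,0): mult=2, new row 2: (0, 3, 1); set L[2][0]=2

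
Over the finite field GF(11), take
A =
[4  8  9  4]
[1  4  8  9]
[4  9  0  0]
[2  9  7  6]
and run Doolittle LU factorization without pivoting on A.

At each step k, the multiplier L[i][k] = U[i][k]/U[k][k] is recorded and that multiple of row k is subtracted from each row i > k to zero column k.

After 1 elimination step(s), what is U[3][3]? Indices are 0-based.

U[3][3] = 4

k=0: U[0][0]=4
  eliminate (1,0): mult=3, new row 1: (0, 2, 3, 8); set L[1][0]=3
  eliminate (2,0): mult=1, new row 2: (0, 1, 2, 7); set L[2][0]=1
  eliminate (3,0): mult=6, new row 3: (0, 5, 8, 4); set L[3][0]=6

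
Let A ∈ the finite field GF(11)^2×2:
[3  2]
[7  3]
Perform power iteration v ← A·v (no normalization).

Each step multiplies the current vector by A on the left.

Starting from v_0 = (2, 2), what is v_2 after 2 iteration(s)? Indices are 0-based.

v_2 = (4, 9)

v_0 = (2, 2).
v_1 = A·v_0 = (10, 9).
v_2 = A·v_1 = (4, 9).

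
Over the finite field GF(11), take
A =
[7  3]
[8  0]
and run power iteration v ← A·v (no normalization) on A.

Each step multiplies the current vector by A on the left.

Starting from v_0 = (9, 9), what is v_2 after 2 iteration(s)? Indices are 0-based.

v_0 = (9, 9).
v_1 = A·v_0 = (2, 6).
v_2 = A·v_1 = (10, 5).

v_2 = (10, 5)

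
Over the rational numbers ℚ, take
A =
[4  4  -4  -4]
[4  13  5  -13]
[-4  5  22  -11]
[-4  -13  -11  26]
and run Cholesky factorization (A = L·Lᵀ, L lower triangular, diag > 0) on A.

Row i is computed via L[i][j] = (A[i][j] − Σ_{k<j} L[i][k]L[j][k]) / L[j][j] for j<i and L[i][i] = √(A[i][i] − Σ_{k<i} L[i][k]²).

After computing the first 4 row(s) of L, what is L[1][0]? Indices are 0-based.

L[1][0] = 2

Step 1: L[0][0] = √(4) = 2.
  L[1][0] = (4) / L[0][0] = 2.
Step 2: L[1][1] = √(9) = 3.
  L[2][0] = (-4) / L[0][0] = -2.
  L[2][1] = (9) / L[1][1] = 3.
Step 3: L[2][2] = √(9) = 3.
  L[3][0] = (-4) / L[0][0] = -2.
  L[3][1] = (-9) / L[1][1] = -3.
  L[3][2] = (-6) / L[2][2] = -2.
Step 4: L[3][3] = √(9) = 3.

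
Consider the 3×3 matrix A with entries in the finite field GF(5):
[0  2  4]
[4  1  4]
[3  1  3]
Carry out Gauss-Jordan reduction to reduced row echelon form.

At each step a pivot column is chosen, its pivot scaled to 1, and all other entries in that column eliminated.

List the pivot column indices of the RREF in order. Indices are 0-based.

step 1: exchange rows 0,1
step 1: normalize row 0 (÷4) = (1, 4, 1)
  row 2: subtract 3×row0 = (0, 4, 0)
step 2: normalize row 1 (÷2) = (0, 1, 2)
  row 0: subtract 4×row1 = (1, 0, 3)
  row 2: subtract 4×row1 = (0, 0, 2)
step 3: normalize row 2 (÷2) = (0, 0, 1)
  row 0: subtract 3×row2 = (1, 0, 0)
  row 1: subtract 2×row2 = (0, 1, 0)

pivot columns: 0, 1, 2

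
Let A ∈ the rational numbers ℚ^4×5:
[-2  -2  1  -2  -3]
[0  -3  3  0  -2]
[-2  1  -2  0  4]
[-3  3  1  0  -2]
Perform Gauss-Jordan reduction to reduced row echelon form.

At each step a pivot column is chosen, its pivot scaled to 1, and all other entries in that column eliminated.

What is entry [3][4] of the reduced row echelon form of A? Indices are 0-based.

M[3][4] = 5/2

step 1: normalize row 0 (÷-2) = (1, 1, -1/2, 1, 3/2)
  row 2: subtract -2×row0 = (0, 3, -3, 2, 7)
  row 3: subtract -3×row0 = (0, 6, -1/2, 3, 5/2)
step 2: normalize row 1 (÷-3) = (0, 1, -1, 0, 2/3)
  row 0: subtract 1×row1 = (1, 0, 1/2, 1, 5/6)
  row 2: subtract 3×row1 = (0, 0, 0, 2, 5)
  row 3: subtract 6×row1 = (0, 0, 11/2, 3, -3/2)
step 3: exchange rows 2,3
step 3: normalize row 2 (÷11/2) = (0, 0, 1, 6/11, -3/11)
  row 0: subtract 1/2×row2 = (1, 0, 0, 8/11, 32/33)
  row 1: subtract -1×row2 = (0, 1, 0, 6/11, 13/33)
step 4: normalize row 3 (÷2) = (0, 0, 0, 1, 5/2)
  row 0: subtract 8/11×row3 = (1, 0, 0, 0, -28/33)
  row 1: subtract 6/11×row3 = (0, 1, 0, 0, -32/33)
  row 2: subtract 6/11×row3 = (0, 0, 1, 0, -18/11)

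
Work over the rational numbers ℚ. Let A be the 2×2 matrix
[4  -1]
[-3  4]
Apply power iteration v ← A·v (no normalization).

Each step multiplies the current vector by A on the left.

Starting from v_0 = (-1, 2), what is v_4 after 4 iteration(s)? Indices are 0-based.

v_0 = (-1, 2).
v_1 = A·v_0 = (-6, 11).
v_2 = A·v_1 = (-35, 62).
v_3 = A·v_2 = (-202, 353).
v_4 = A·v_3 = (-1161, 2018).

v_4 = (-1161, 2018)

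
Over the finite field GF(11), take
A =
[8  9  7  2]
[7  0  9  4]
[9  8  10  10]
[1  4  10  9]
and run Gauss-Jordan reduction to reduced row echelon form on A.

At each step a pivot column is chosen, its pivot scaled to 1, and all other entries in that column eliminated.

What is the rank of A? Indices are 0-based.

rank = 4

step 1: normalize row 0 (÷8) = (1, 8, 5, 3)
  row 1: subtract 7×row0 = (0, 10, 7, 5)
  row 2: subtract 9×row0 = (0, 2, 9, 5)
  row 3: subtract 1×row0 = (0, 7, 5, 6)
step 2: normalize row 1 (÷10) = (0, 1, 4, 6)
  row 0: subtract 8×row1 = (1, 0, 6, 10)
  row 2: subtract 2×row1 = (0, 0, 1, 4)
  row 3: subtract 7×row1 = (0, 0, 10, 8)
step 3: normalize row 2 (÷1) = (0, 0, 1, 4)
  row 0: subtract 6×row2 = (1, 0, 0, 8)
  row 1: subtract 4×row2 = (0, 1, 0, 1)
  row 3: subtract 10×row2 = (0, 0, 0, 1)
step 4: normalize row 3 (÷1) = (0, 0, 0, 1)
  row 0: subtract 8×row3 = (1, 0, 0, 0)
  row 1: subtract 1×row3 = (0, 1, 0, 0)
  row 2: subtract 4×row3 = (0, 0, 1, 0)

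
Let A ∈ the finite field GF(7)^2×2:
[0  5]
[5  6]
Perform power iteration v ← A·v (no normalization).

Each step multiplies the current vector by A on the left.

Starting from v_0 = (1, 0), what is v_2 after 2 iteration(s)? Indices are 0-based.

v_2 = (4, 2)

v_0 = (1, 0).
v_1 = A·v_0 = (0, 5).
v_2 = A·v_1 = (4, 2).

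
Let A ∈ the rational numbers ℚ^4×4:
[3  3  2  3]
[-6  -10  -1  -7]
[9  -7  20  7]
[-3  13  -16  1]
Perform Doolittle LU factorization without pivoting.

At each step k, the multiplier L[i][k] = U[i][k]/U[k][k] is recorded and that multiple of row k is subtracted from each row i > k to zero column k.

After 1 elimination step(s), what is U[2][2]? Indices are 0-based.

[col 0] pivot 3
  R1 -= -2*R0 → (0, -4, 3, -1)  (L[1][0] := -2)
  R2 -= 3*R0 → (0, -16, 14, -2)  (L[2][0] := 3)
  R3 -= -1*R0 → (0, 16, -14, 4)  (L[3][0] := -1)

U[2][2] = 14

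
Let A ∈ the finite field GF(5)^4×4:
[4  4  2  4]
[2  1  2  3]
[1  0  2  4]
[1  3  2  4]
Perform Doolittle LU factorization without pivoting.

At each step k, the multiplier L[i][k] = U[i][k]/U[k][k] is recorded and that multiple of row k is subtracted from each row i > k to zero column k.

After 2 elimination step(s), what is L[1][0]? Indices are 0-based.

L[1][0] = 3

[col 0] pivot 4
  R1 -= 3*R0 → (0, 4, 1, 1)  (L[1][0] := 3)
  R2 -= 4*R0 → (0, 4, 4, 3)  (L[2][0] := 4)
  R3 -= 4*R0 → (0, 2, 4, 3)  (L[3][0] := 4)
[col 1] pivot 4
  R2 -= 1*R1 → (0, 0, 3, 2)  (L[2][1] := 1)
  R3 -= 3*R1 → (0, 0, 1, 0)  (L[3][1] := 3)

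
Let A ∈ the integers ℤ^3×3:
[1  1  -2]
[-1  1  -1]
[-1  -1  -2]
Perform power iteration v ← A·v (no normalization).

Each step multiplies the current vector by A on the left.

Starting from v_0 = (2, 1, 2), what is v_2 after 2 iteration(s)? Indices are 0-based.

v_0 = (2, 1, 2).
v_1 = A·v_0 = (-1, -3, -7).
v_2 = A·v_1 = (10, 5, 18).

v_2 = (10, 5, 18)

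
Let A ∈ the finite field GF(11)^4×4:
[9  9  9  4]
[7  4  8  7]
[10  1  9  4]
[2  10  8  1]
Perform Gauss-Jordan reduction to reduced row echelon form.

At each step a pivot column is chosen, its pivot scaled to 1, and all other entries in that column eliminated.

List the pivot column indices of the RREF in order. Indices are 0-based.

step 1: normalize row 0 (÷9) = (1, 1, 1, 9)
  row 1: subtract 7×row0 = (0, 8, 1, 10)
  row 2: subtract 10×row0 = (0, 2, 10, 2)
  row 3: subtract 2×row0 = (0, 8, 6, 5)
step 2: normalize row 1 (÷8) = (0, 1, 7, 4)
  row 0: subtract 1×row1 = (1, 0, 5, 5)
  row 2: subtract 2×row1 = (0, 0, 7, 5)
  row 3: subtract 8×row1 = (0, 0, 5, 6)
step 3: normalize row 2 (÷7) = (0, 0, 1, 7)
  row 0: subtract 5×row2 = (1, 0, 0, 3)
  row 1: subtract 7×row2 = (0, 1, 0, 10)
  row 3: subtract 5×row2 = (0, 0, 0, 4)
step 4: normalize row 3 (÷4) = (0, 0, 0, 1)
  row 0: subtract 3×row3 = (1, 0, 0, 0)
  row 1: subtract 10×row3 = (0, 1, 0, 0)
  row 2: subtract 7×row3 = (0, 0, 1, 0)

pivot columns: 0, 1, 2, 3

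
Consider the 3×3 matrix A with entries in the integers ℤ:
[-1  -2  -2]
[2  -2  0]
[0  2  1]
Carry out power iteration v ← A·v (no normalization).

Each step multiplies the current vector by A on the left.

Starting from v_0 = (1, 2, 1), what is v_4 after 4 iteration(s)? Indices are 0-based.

v_4 = (-23, -10, 25)

v_0 = (1, 2, 1).
v_1 = A·v_0 = (-7, -2, 5).
v_2 = A·v_1 = (1, -10, 1).
v_3 = A·v_2 = (17, 22, -19).
v_4 = A·v_3 = (-23, -10, 25).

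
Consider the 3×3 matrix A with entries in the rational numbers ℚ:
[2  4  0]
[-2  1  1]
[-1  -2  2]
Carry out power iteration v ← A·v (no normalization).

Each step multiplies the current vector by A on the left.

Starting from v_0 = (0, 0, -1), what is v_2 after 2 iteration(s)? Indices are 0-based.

v_2 = (-4, -3, -2)

v_0 = (0, 0, -1).
v_1 = A·v_0 = (0, -1, -2).
v_2 = A·v_1 = (-4, -3, -2).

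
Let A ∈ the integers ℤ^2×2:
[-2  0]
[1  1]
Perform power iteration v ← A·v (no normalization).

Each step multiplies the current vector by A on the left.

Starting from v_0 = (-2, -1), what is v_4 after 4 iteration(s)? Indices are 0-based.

v_0 = (-2, -1).
v_1 = A·v_0 = (4, -3).
v_2 = A·v_1 = (-8, 1).
v_3 = A·v_2 = (16, -7).
v_4 = A·v_3 = (-32, 9).

v_4 = (-32, 9)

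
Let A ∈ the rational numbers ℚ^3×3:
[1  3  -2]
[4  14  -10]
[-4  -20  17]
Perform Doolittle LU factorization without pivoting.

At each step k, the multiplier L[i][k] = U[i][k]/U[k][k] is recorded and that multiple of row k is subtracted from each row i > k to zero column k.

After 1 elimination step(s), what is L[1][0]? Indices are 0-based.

k=0: U[0][0]=1
  eliminate (1,0): mult=4, new row 1: (0, 2, -2); set L[1][0]=4
  eliminate (2,0): mult=-4, new row 2: (0, -8, 9); set L[2][0]=-4

L[1][0] = 4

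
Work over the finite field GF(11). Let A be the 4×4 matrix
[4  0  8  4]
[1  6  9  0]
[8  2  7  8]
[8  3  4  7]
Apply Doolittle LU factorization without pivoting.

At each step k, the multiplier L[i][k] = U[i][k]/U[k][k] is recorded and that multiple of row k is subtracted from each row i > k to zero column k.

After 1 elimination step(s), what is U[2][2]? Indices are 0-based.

Step 1: pivot at (0,0) is 4.
  row1 ← row1 − (3)·row0  ⇒  L[1][0]=3, U row1=(0, 6, 7, 10)
  row2 ← row2 − (2)·row0  ⇒  L[2][0]=2, U row2=(0, 2, 2, 0)
  row3 ← row3 − (2)·row0  ⇒  L[3][0]=2, U row3=(0, 3, 10, 10)

U[2][2] = 2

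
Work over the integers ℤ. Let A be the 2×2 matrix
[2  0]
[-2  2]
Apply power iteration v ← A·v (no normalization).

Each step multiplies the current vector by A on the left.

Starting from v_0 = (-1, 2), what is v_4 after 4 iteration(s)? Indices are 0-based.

v_4 = (-16, 96)

v_0 = (-1, 2).
v_1 = A·v_0 = (-2, 6).
v_2 = A·v_1 = (-4, 16).
v_3 = A·v_2 = (-8, 40).
v_4 = A·v_3 = (-16, 96).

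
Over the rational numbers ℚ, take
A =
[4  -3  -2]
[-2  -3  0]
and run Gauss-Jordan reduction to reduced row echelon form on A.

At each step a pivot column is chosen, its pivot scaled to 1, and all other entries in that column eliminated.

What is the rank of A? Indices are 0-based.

pivot(0,0)=4: scale R0 → (1, -3/4, -1/2)
  clear (1,0): R1 −= (-2)R0 → (0, -9/2, -1)
pivot(1,1)=-9/2: scale R1 → (0, 1, 2/9)
  clear (0,1): R0 −= (-3/4)R1 → (1, 0, -1/3)

rank = 2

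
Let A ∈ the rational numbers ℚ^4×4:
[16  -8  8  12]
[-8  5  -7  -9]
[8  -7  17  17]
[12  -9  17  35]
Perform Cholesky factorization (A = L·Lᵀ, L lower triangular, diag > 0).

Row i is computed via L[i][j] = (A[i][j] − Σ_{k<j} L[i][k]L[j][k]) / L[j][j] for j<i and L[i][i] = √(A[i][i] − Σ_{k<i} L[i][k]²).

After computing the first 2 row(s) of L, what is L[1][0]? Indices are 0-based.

Step 1: L[0][0] = √(16) = 4.
  L[1][0] = (-8) / L[0][0] = -2.
Step 2: L[1][1] = √(1) = 1.

L[1][0] = -2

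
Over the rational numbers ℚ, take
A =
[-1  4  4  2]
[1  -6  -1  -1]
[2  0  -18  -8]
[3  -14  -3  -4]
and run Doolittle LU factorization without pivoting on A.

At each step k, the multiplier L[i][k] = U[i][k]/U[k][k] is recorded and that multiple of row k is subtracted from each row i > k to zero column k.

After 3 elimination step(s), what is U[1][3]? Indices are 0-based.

k=0: U[0][0]=-1
  eliminate (1,0): mult=-1, new row 1: (0, -2, 3, 1); set L[1][0]=-1
  eliminate (2,0): mult=-2, new row 2: (0, 8, -10, -4); set L[2][0]=-2
  eliminate (3,0): mult=-3, new row 3: (0, -2, 9, 2); set L[3][0]=-3
k=1: U[1][1]=-2
  eliminate (2,1): mult=-4, new row 2: (0, 0, 2, 0); set L[2][1]=-4
  eliminate (3,1): mult=1, new row 3: (0, 0, 6, 1); set L[3][1]=1
k=2: U[2][2]=2
  eliminate (3,2): mult=3, new row 3: (0, 0, 0, 1); set L[3][2]=3

U[1][3] = 1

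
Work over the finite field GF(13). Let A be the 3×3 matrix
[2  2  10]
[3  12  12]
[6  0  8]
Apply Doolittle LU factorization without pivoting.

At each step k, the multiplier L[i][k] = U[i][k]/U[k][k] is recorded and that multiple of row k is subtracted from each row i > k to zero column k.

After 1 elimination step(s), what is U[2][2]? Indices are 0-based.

k=0: U[0][0]=2
  eliminate (1,0): mult=8, new row 1: (0, 9, 10); set L[1][0]=8
  eliminate (2,0): mult=3, new row 2: (0, 7, 4); set L[2][0]=3

U[2][2] = 4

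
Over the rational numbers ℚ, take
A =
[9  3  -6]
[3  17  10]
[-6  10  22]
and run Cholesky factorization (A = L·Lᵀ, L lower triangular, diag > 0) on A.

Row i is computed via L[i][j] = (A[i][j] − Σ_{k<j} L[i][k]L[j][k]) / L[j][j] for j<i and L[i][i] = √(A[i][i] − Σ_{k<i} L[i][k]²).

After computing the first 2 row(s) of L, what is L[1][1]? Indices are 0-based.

L[1][1] = 4

Step 1: L[0][0] = √(9) = 3.
  L[1][0] = (3) / L[0][0] = 1.
Step 2: L[1][1] = √(16) = 4.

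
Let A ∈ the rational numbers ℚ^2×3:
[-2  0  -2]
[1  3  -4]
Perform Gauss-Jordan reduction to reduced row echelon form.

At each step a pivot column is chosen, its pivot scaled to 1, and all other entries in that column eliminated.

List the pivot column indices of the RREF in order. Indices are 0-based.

pivot columns: 0, 1

[1] R0 /= -2  ⇒  (1, 0, 1)
     R1 -= 1·R0  ⇒  (0, 3, -5)
[2] R1 /= 3  ⇒  (0, 1, -5/3)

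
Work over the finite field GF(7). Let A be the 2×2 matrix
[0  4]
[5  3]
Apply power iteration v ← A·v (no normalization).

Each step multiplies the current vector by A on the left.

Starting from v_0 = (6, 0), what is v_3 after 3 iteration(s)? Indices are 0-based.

v_3 = (3, 2)

v_0 = (6, 0).
v_1 = A·v_0 = (0, 2).
v_2 = A·v_1 = (1, 6).
v_3 = A·v_2 = (3, 2).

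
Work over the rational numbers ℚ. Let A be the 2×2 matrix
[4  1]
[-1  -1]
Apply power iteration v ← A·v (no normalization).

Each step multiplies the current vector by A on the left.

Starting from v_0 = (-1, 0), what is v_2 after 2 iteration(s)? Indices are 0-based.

v_0 = (-1, 0).
v_1 = A·v_0 = (-4, 1).
v_2 = A·v_1 = (-15, 3).

v_2 = (-15, 3)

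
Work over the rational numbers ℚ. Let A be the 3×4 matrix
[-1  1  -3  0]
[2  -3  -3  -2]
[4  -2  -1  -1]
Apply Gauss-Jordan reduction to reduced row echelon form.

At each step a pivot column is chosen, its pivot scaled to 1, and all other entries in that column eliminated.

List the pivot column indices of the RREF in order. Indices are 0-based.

pivot(0,0)=-1: scale R0 → (1, -1, 3, 0)
  clear (1,0): R1 −= (2)R0 → (0, -1, -9, -2)
  clear (2,0): R2 −= (4)R0 → (0, 2, -13, -1)
pivot(1,1)=-1: scale R1 → (0, 1, 9, 2)
  clear (0,1): R0 −= (-1)R1 → (1, 0, 12, 2)
  clear (2,1): R2 −= (2)R1 → (0, 0, -31, -5)
pivot(2,2)=-31: scale R2 → (0, 0, 1, 5/31)
  clear (0,2): R0 −= (12)R2 → (1, 0, 0, 2/31)
  clear (1,2): R1 −= (9)R2 → (0, 1, 0, 17/31)

pivot columns: 0, 1, 2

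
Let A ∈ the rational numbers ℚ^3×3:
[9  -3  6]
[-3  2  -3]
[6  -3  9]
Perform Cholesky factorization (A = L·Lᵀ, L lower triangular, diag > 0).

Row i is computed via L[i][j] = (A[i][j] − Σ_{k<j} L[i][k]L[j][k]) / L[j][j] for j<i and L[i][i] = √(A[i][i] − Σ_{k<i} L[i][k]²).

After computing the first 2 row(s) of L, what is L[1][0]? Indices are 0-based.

L[1][0] = -1

Step 1: L[0][0] = √(9) = 3.
  L[1][0] = (-3) / L[0][0] = -1.
Step 2: L[1][1] = √(1) = 1.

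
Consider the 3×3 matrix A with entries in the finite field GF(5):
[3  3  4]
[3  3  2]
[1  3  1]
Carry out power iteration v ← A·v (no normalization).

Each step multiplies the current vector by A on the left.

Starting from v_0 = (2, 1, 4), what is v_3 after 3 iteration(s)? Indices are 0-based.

v_0 = (2, 1, 4).
v_1 = A·v_0 = (0, 2, 4).
v_2 = A·v_1 = (2, 4, 0).
v_3 = A·v_2 = (3, 3, 4).

v_3 = (3, 3, 4)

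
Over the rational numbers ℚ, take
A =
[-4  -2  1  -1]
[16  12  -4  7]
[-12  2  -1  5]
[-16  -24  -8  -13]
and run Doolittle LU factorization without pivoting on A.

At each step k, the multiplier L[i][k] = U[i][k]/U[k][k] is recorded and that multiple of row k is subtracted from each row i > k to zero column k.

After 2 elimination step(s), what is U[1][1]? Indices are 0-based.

U[1][1] = 4

[col 0] pivot -4
  R1 -= -4*R0 → (0, 4, 0, 3)  (L[1][0] := -4)
  R2 -= 3*R0 → (0, 8, -4, 8)  (L[2][0] := 3)
  R3 -= 4*R0 → (0, -16, -12, -9)  (L[3][0] := 4)
[col 1] pivot 4
  R2 -= 2*R1 → (0, 0, -4, 2)  (L[2][1] := 2)
  R3 -= -4*R1 → (0, 0, -12, 3)  (L[3][1] := -4)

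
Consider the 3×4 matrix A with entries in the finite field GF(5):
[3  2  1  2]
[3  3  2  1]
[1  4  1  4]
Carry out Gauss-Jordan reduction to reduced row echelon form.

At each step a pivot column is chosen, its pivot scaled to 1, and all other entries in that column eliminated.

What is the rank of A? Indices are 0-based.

[1] R0 /= 3  ⇒  (1, 4, 2, 4)
     R1 -= 3·R0  ⇒  (0, 1, 1, 4)
     R2 -= 1·R0  ⇒  (0, 0, 4, 0)
[2] R1 /= 1  ⇒  (0, 1, 1, 4)
     R0 -= 4·R1  ⇒  (1, 0, 3, 3)
[3] R2 /= 4  ⇒  (0, 0, 1, 0)
     R0 -= 3·R2  ⇒  (1, 0, 0, 3)
     R1 -= 1·R2  ⇒  (0, 1, 0, 4)

rank = 3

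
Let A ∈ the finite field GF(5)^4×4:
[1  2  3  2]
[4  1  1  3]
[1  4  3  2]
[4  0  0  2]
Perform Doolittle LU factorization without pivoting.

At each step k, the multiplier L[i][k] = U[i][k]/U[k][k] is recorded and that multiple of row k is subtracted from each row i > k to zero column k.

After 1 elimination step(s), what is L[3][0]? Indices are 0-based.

[col 0] pivot 1
  R1 -= 4*R0 → (0, 3, 4, 0)  (L[1][0] := 4)
  R2 -= 1*R0 → (0, 2, 0, 0)  (L[2][0] := 1)
  R3 -= 4*R0 → (0, 2, 3, 4)  (L[3][0] := 4)

L[3][0] = 4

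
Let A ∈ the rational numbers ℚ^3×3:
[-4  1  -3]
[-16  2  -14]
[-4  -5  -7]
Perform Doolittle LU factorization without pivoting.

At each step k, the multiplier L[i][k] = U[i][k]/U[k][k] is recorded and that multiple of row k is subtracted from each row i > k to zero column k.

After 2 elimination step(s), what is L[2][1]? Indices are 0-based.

[col 0] pivot -4
  R1 -= 4*R0 → (0, -2, -2)  (L[1][0] := 4)
  R2 -= 1*R0 → (0, -6, -4)  (L[2][0] := 1)
[col 1] pivot -2
  R2 -= 3*R1 → (0, 0, 2)  (L[2][1] := 3)

L[2][1] = 3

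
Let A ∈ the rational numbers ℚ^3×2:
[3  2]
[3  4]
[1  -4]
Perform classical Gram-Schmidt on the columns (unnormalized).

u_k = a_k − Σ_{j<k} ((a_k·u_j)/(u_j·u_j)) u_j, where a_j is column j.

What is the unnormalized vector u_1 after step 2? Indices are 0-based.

Step 1: u_0 = a_0 = (3, 3, 1).
Step 2: u_1 = a_1 − (14/19)·u_0 = (-4/19, 34/19, -90/19).

u_1 = (-4/19, 34/19, -90/19)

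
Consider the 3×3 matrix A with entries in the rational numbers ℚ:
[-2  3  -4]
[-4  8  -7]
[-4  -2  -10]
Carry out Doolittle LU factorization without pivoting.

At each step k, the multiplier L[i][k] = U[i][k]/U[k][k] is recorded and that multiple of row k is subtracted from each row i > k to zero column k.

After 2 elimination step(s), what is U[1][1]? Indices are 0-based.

U[1][1] = 2

[col 0] pivot -2
  R1 -= 2*R0 → (0, 2, 1)  (L[1][0] := 2)
  R2 -= 2*R0 → (0, -8, -2)  (L[2][0] := 2)
[col 1] pivot 2
  R2 -= -4*R1 → (0, 0, 2)  (L[2][1] := -4)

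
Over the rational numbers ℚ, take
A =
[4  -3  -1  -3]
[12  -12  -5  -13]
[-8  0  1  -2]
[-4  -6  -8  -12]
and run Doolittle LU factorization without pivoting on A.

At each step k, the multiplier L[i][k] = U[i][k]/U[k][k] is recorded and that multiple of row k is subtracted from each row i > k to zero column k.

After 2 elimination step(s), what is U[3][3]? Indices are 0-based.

k=0: U[0][0]=4
  eliminate (1,0): mult=3, new row 1: (0, -3, -2, -4); set L[1][0]=3
  eliminate (2,0): mult=-2, new row 2: (0, -6, -1, -8); set L[2][0]=-2
  eliminate (3,0): mult=-1, new row 3: (0, -9, -9, -15); set L[3][0]=-1
k=1: U[1][1]=-3
  eliminate (2,1): mult=2, new row 2: (0, 0, 3, 0); set L[2][1]=2
  eliminate (3,1): mult=3, new row 3: (0, 0, -3, -3); set L[3][1]=3

U[3][3] = -3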